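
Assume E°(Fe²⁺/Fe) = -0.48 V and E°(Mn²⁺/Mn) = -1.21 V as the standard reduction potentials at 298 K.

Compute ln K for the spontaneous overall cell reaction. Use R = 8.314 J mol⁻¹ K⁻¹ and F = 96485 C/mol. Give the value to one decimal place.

56.9

Cathode: Fe²⁺/Fe; anode: Mn²⁺/Mn. E°cell = (-0.48) − (-1.21) = +0.73 V, with n = 2.
ΔG° = −nFE° = −RT ln K, so ln K = nFE°/(RT) = (2)(96485)(+0.73) / ((8.314)(298)) = 56.857.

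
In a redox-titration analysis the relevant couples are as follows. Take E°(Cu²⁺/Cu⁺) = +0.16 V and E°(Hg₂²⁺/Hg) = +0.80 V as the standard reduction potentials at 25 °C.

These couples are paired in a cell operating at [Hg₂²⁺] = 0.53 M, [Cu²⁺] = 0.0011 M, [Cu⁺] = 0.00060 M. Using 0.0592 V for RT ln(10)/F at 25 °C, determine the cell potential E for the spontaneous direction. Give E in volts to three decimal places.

Hg₂²⁺/Hg is the cathode (higher E°), Cu²⁺/Cu⁺ the anode: E°cell = +0.80 − (+0.16) = +0.64 V, n = 2.
Overall: Hg₂²⁺(aq) + 2 Cu⁺(aq) → 2 Hg(l) + 2 Cu²⁺(aq)
Q = [Cu²⁺]^2 / ([Hg₂²⁺]·[Cu⁺]^2); log Q = 0.802.
E = E° − (0.0592/n) log Q = +0.64 − (0.0592/2)(0.802) = +0.616 V.

+0.616 V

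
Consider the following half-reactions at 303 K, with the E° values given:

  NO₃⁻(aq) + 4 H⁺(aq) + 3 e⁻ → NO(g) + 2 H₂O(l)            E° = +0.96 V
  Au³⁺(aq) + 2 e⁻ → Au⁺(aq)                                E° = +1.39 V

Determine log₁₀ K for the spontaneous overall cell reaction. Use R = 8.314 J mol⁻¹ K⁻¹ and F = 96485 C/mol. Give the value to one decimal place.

Cathode: Au³⁺/Au⁺; anode: NO₃⁻/NO. E°cell = (+1.39) − (+0.96) = +0.43 V, with n = 6.
ΔG° = −nFE° = −RT ln K, so ln K = nFE°/(RT) = (6)(96485)(+0.43) / ((8.314)(303)) = 98.816.
log₁₀ K = 98.816 / ln 10 = 42.9.

42.9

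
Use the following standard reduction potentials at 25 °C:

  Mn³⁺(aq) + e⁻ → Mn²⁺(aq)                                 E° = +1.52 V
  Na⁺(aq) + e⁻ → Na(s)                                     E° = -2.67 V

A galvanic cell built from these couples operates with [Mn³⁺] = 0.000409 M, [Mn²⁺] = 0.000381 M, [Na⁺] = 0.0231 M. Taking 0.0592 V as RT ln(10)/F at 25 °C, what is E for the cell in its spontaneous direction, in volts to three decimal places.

Mn³⁺/Mn²⁺ is the cathode (higher E°), Na⁺/Na the anode: E°cell = +1.52 − (-2.67) = +4.19 V, n = 1.
Overall: Mn³⁺(aq) + Na(s) → Mn²⁺(aq) + Na⁺(aq)
Q = [Mn²⁺]·[Na⁺] / ([Mn³⁺]); log Q = -1.667.
E = E° − (0.0592/n) log Q = +4.19 − (0.0592/1)(-1.667) = +4.289 V.

+4.289 V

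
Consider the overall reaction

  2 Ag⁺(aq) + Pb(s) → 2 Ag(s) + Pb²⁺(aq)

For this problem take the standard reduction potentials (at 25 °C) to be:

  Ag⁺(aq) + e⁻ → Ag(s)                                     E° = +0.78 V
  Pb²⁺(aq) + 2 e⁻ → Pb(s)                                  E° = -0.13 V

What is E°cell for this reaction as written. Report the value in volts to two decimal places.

The Ag⁺/Ag couple has the higher reduction potential, so it is the cathode; Pb²⁺/Pb is oxidised at the anode.
E°cell = E°(cathode) − E°(anode) = (+0.78) − (-0.13) = +0.91 V.
Since E°cell > 0, the reaction is spontaneous under standard conditions.

+0.91 V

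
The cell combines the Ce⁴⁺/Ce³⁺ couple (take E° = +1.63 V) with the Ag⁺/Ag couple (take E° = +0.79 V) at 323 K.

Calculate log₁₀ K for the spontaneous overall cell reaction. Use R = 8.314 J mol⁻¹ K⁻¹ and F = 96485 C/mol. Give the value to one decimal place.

13.1

Cathode: Ce⁴⁺/Ce³⁺; anode: Ag⁺/Ag. E°cell = (+1.63) − (+0.79) = +0.84 V, with n = 1.
ΔG° = −nFE° = −RT ln K, so ln K = nFE°/(RT) = (1)(96485)(+0.84) / ((8.314)(323)) = 30.181.
log₁₀ K = 30.181 / ln 10 = 13.1.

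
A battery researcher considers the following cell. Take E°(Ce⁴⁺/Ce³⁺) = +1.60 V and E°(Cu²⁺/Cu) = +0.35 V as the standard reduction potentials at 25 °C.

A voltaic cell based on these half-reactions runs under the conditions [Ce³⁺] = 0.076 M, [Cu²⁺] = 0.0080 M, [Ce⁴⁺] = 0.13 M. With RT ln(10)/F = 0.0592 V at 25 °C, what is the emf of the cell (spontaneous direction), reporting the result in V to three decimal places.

+1.326 V

Ce⁴⁺/Ce³⁺ is the cathode (higher E°), Cu²⁺/Cu the anode: E°cell = +1.60 − (+0.35) = +1.25 V, n = 2.
Overall: 2 Ce⁴⁺(aq) + Cu(s) → 2 Ce³⁺(aq) + Cu²⁺(aq)
Q = [Ce³⁺]^2·[Cu²⁺] / ([Ce⁴⁺]^2); log Q = -2.563.
E = E° − (0.0592/n) log Q = +1.25 − (0.0592/2)(-2.563) = +1.326 V.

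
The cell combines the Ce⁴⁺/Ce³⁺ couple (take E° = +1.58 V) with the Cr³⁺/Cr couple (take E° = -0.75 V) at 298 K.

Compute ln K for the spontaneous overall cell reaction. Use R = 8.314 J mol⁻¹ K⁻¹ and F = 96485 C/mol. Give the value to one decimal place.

Cathode: Ce⁴⁺/Ce³⁺; anode: Cr³⁺/Cr. E°cell = (+1.58) − (-0.75) = +2.33 V, with n = 3.
ΔG° = −nFE° = −RT ln K, so ln K = nFE°/(RT) = (3)(96485)(+2.33) / ((8.314)(298)) = 272.214.

272.2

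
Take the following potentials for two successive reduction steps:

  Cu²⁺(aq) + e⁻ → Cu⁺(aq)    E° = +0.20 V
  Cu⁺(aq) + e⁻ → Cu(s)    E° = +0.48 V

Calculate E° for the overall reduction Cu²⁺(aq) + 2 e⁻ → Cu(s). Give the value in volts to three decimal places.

Since ΔG° = −nFE° is additive over sequential reductions, n₃E°₃ = n₁E°₁ + n₂E°₂.
E°₃ = (1×+0.20 + 1×+0.48) / 2 = (+0.680) / 2 = +0.340 V.

+0.340 V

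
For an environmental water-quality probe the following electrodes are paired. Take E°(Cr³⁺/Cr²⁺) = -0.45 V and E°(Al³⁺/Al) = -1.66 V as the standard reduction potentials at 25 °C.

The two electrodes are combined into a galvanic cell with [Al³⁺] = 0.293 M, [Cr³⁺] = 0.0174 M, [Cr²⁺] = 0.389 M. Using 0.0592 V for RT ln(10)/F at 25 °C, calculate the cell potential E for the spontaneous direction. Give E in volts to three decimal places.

+1.141 V

Cr³⁺/Cr²⁺ is the cathode (higher E°), Al³⁺/Al the anode: E°cell = -0.45 − (-1.66) = +1.21 V, n = 3.
Overall: 3 Cr³⁺(aq) + Al(s) → 3 Cr²⁺(aq) + Al³⁺(aq)
Q = [Cr²⁺]^3·[Al³⁺] / ([Cr³⁺]^3); log Q = 3.515.
E = E° − (0.0592/n) log Q = +1.21 − (0.0592/3)(3.515) = +1.141 V.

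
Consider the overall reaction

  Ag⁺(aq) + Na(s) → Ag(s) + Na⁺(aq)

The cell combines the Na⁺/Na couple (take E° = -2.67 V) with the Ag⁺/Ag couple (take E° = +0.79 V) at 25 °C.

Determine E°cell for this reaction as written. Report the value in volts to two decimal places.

+3.46 V

The Ag⁺/Ag couple has the higher reduction potential, so it is the cathode; Na⁺/Na is oxidised at the anode.
E°cell = E°(cathode) − E°(anode) = (+0.79) − (-2.67) = +3.46 V.
Since E°cell > 0, the reaction is spontaneous under standard conditions.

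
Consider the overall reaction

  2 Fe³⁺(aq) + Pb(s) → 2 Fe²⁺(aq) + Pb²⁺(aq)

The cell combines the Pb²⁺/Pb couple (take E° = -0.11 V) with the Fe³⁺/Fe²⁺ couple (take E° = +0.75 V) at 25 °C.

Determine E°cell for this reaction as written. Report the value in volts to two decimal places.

+0.86 V

The Fe³⁺/Fe²⁺ couple has the higher reduction potential, so it is the cathode; Pb²⁺/Pb is oxidised at the anode.
E°cell = E°(cathode) − E°(anode) = (+0.75) − (-0.11) = +0.86 V.
Since E°cell > 0, the reaction is spontaneous under standard conditions.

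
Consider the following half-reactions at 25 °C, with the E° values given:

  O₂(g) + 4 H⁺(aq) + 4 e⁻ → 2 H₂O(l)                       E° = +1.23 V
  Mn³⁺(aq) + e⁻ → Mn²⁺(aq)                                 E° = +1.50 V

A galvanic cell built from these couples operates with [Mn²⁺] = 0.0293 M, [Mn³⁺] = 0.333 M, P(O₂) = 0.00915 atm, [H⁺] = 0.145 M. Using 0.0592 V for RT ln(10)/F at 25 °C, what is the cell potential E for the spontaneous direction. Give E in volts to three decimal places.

+0.412 V

Mn³⁺/Mn²⁺ is the cathode (higher E°), O₂/H₂O the anode: E°cell = +1.50 − (+1.23) = +0.27 V, n = 4.
Overall: 4 Mn³⁺(aq) + 2 H₂O(l) → 4 Mn²⁺(aq) + O₂(g) + 4 H⁺(aq)
Q = [Mn²⁺]^4·P(O₂)·[H⁺]^4 / ([Mn³⁺]^4); log Q = -9.615.
E = E° − (0.0592/n) log Q = +0.27 − (0.0592/4)(-9.615) = +0.412 V.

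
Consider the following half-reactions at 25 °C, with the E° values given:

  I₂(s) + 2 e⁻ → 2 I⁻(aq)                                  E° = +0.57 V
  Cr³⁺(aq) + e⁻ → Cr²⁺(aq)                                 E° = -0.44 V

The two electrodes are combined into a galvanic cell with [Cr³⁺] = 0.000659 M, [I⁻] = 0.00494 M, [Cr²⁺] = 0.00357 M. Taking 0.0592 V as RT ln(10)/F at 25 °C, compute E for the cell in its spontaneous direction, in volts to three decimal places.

I₂/I⁻ is the cathode (higher E°), Cr³⁺/Cr²⁺ the anode: E°cell = +0.57 − (-0.44) = +1.01 V, n = 2.
Overall: I₂(s) + 2 Cr²⁺(aq) → 2 I⁻(aq) + 2 Cr³⁺(aq)
Q = [I⁻]^2·[Cr³⁺]^2 / ([Cr²⁺]^2); log Q = -6.080.
E = E° − (0.0592/n) log Q = +1.01 − (0.0592/2)(-6.080) = +1.190 V.

+1.190 V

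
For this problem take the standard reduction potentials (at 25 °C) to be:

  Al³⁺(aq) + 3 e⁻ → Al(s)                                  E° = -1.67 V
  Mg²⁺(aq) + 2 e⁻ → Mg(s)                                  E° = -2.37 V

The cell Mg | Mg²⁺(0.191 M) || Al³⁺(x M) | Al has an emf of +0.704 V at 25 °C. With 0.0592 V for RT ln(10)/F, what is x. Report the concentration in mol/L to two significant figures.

Al³⁺/Al is the cathode, Mg²⁺/Mg the anode: E°cell = +0.70 V, n = 6.
Overall reaction: 2 Al³⁺(aq) + 3 Mg(s) → 2 Al(s) + 3 Mg²⁺(aq); Q = [Mg²⁺]^3/[Al³⁺]^2.
From E = E° − (0.0592/n) log Q: log Q = (E° − E)·n/0.0592 = (+0.70 − (+0.704))·6/0.0592 = -0.4054.
So 2·log[Al³⁺] = 3·log(0.191) − log Q = -2.1569 − (-0.4054) = -1.7515; log[Al³⁺] = -1.7515 / 2 = -0.8758; [Al³⁺] = 10^(-0.8758) ≈ 0.13 M.

0.13 M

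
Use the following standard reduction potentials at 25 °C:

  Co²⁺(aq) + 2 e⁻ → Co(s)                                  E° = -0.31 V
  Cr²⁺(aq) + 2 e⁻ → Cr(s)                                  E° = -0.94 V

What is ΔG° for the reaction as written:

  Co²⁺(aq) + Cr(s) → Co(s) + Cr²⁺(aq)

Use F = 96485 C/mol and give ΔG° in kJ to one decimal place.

-121.6 kJ

As written, Co²⁺/Co is reduced (cathode) and Cr²⁺/Cr is oxidised (anode), so E°cell = (-0.31) − (-0.94) = +0.63 V.
Balancing electrons gives n = 2.
ΔG° = −nFE° = −(2)(96485)(+0.63) = -121,571 J = -121.6 kJ.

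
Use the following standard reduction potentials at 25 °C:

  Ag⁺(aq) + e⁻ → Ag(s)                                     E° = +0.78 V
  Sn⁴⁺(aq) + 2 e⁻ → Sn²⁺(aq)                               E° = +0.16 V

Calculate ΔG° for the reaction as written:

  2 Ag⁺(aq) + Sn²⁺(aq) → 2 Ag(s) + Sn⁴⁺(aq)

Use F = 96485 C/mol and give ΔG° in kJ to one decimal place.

As written, Ag⁺/Ag is reduced (cathode) and Sn⁴⁺/Sn²⁺ is oxidised (anode), so E°cell = (+0.78) − (+0.16) = +0.62 V.
Balancing electrons gives n = 2.
ΔG° = −nFE° = −(2)(96485)(+0.62) = -119,641 J = -119.6 kJ.

-119.6 kJ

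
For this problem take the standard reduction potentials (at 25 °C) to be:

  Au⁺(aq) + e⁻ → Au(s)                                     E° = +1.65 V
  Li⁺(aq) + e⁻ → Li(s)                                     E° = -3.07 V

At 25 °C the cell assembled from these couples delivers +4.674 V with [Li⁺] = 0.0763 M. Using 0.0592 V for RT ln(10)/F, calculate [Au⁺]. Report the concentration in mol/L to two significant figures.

0.013 M

Au⁺/Au is the cathode, Li⁺/Li the anode: E°cell = +4.72 V, n = 1.
Overall reaction: Au⁺(aq) + Li(s) → Au(s) + Li⁺(aq); Q = [Li⁺]^1/[Au⁺]^1.
From E = E° − (0.0592/n) log Q: log Q = (E° − E)·n/0.0592 = (+4.72 − (+4.674))·1/0.0592 = 0.7770.
So 1·log[Au⁺] = 1·log(0.0763) − log Q = -1.1175 − (0.7770) = -1.8945; [Au⁺] = 10^(-1.8945) ≈ 0.013 M.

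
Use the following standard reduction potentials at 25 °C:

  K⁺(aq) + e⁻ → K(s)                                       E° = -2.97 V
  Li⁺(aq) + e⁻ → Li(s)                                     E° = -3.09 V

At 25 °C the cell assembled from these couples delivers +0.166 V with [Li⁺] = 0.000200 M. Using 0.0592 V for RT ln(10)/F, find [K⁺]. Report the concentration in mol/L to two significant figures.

0.0012 M

K⁺/K is the cathode, Li⁺/Li the anode: E°cell = +0.12 V, n = 1.
Overall reaction: K⁺(aq) + Li(s) → K(s) + Li⁺(aq); Q = [Li⁺]^1/[K⁺]^1.
From E = E° − (0.0592/n) log Q: log Q = (E° − E)·n/0.0592 = (+0.12 − (+0.166))·1/0.0592 = -0.7770.
So 1·log[K⁺] = 1·log(0.0002) − log Q = -3.6990 − (-0.7770) = -2.9220; [K⁺] = 10^(-2.9220) ≈ 0.0012 M.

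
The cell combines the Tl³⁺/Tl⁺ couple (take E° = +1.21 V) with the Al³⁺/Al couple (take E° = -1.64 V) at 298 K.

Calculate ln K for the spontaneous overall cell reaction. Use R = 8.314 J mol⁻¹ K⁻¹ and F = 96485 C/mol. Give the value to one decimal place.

665.9

Cathode: Tl³⁺/Tl⁺; anode: Al³⁺/Al. E°cell = (+1.21) − (-1.64) = +2.85 V, with n = 6.
ΔG° = −nFE° = −RT ln K, so ln K = nFE°/(RT) = (6)(96485)(+2.85) / ((8.314)(298)) = 665.932.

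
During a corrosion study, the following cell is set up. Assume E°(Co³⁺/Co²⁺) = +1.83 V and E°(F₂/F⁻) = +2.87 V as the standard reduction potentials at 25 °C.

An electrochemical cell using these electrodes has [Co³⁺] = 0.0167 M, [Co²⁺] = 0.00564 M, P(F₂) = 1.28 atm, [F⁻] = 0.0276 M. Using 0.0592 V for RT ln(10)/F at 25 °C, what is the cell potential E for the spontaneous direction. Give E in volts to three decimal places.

+1.108 V

F₂/F⁻ is the cathode (higher E°), Co³⁺/Co²⁺ the anode: E°cell = +2.87 − (+1.83) = +1.04 V, n = 2.
Overall: F₂(g) + 2 Co²⁺(aq) → 2 F⁻(aq) + 2 Co³⁺(aq)
Q = [F⁻]^2·[Co³⁺]^2 / (P(F₂)·[Co²⁺]^2); log Q = -2.283.
E = E° − (0.0592/n) log Q = +1.04 − (0.0592/2)(-2.283) = +1.108 V.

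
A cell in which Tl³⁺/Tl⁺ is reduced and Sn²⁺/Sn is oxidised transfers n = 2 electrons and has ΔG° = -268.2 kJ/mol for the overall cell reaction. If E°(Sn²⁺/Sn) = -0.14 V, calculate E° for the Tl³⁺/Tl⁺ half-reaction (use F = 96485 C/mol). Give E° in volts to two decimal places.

+1.25 V

E°cell = −ΔG°/(nF) = −(-268.2×10³)/((2)(96485)) = +1.390 V.
Since Tl³⁺/Tl⁺ is the cathode and Sn²⁺/Sn the anode, E°cell = E°(Tl³⁺/Tl⁺) − E°(Sn²⁺/Sn).
So E°(Tl³⁺/Tl⁺) = E°cell + E°(Sn²⁺/Sn) = +1.390 + (-0.14) = +1.25 V.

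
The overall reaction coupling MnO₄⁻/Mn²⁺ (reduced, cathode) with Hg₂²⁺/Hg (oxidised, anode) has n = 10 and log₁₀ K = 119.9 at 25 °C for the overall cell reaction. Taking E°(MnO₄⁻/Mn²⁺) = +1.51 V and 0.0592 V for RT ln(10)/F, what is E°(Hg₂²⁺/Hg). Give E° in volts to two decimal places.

+0.80 V

E°cell = (0.0592/n)·log K = (0.0592/10)(119.9) = +0.710 V.
Since MnO₄⁻/Mn²⁺ is the cathode and Hg₂²⁺/Hg the anode, E°cell = E°(MnO₄⁻/Mn²⁺) − E°(Hg₂²⁺/Hg).
So E°(Hg₂²⁺/Hg) = E°(MnO₄⁻/Mn²⁺) − E°cell = (+1.51) − (+0.710) = +0.80 V.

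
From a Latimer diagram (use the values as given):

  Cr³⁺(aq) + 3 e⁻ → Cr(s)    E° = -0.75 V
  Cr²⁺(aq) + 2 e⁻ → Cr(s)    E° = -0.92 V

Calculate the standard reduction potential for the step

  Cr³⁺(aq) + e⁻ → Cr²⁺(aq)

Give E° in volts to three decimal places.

Sequential free energies add, so n₃E°₃ = n₁E°₁ + n₂E°₂.
With n₃ = 3, and the known step contributing 2×(-0.92) V, the unknown satisfies 1·E° = 3×(-0.75) − 2×(-0.92) = -0.410.
E° = -0.410 / 1 = -0.410 V.

-0.410 V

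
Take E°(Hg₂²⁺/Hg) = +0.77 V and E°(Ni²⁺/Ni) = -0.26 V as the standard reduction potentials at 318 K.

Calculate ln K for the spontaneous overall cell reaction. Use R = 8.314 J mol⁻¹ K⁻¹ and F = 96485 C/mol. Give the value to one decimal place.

Cathode: Hg₂²⁺/Hg; anode: Ni²⁺/Ni. E°cell = (+0.77) − (-0.26) = +1.03 V, with n = 2.
ΔG° = −nFE° = −RT ln K, so ln K = nFE°/(RT) = (2)(96485)(+1.03) / ((8.314)(318)) = 75.178.

75.2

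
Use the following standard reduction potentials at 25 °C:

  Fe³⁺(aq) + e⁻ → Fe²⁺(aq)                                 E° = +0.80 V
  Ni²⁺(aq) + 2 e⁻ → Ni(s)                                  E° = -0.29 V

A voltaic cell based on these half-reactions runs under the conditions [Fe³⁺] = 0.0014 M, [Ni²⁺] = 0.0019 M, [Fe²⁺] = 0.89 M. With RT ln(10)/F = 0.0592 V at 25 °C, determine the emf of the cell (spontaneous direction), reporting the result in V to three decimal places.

+1.005 V

Fe³⁺/Fe²⁺ is the cathode (higher E°), Ni²⁺/Ni the anode: E°cell = +0.80 − (-0.29) = +1.09 V, n = 2.
Overall: 2 Fe³⁺(aq) + Ni(s) → 2 Fe²⁺(aq) + Ni²⁺(aq)
Q = [Fe²⁺]^2·[Ni²⁺] / ([Fe³⁺]^2); log Q = 2.885.
E = E° − (0.0592/n) log Q = +1.09 − (0.0592/2)(2.885) = +1.005 V.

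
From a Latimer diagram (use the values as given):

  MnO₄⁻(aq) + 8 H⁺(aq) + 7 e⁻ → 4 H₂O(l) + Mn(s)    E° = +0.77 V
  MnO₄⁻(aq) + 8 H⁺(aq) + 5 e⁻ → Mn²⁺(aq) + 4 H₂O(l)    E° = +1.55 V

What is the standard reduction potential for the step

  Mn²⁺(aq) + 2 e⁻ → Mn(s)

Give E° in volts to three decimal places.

-1.180 V

Sequential free energies add, so n₃E°₃ = n₁E°₁ + n₂E°₂.
With n₃ = 7, and the known step contributing 5×(+1.55) V, the unknown satisfies 2·E° = 7×(+0.77) − 5×(+1.55) = -2.360.
E° = -2.360 / 2 = -1.180 V.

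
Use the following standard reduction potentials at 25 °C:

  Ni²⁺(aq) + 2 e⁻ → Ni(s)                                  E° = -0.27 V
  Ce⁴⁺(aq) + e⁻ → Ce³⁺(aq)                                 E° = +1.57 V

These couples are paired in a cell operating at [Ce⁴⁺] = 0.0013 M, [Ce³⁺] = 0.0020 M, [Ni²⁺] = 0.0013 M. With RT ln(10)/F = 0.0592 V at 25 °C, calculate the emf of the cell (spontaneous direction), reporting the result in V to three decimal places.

+1.914 V

Ce⁴⁺/Ce³⁺ is the cathode (higher E°), Ni²⁺/Ni the anode: E°cell = +1.57 − (-0.27) = +1.84 V, n = 2.
Overall: 2 Ce⁴⁺(aq) + Ni(s) → 2 Ce³⁺(aq) + Ni²⁺(aq)
Q = [Ce³⁺]^2·[Ni²⁺] / ([Ce⁴⁺]^2); log Q = -2.512.
E = E° − (0.0592/n) log Q = +1.84 − (0.0592/2)(-2.512) = +1.914 V.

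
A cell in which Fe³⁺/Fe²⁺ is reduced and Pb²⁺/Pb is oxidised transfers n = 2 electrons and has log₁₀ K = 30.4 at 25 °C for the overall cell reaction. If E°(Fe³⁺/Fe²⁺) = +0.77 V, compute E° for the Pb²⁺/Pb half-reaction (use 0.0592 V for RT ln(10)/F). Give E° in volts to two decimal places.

-0.13 V

E°cell = (0.0592/n)·log K = (0.0592/2)(30.4) = +0.900 V.
Since Fe³⁺/Fe²⁺ is the cathode and Pb²⁺/Pb the anode, E°cell = E°(Fe³⁺/Fe²⁺) − E°(Pb²⁺/Pb).
So E°(Pb²⁺/Pb) = E°(Fe³⁺/Fe²⁺) − E°cell = (+0.77) − (+0.900) = -0.13 V.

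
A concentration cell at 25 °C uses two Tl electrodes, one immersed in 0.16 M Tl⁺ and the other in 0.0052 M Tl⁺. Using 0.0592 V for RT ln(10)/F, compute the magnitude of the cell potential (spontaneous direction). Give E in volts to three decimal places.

+0.088 V

For a concentration cell E°cell = 0. The 0.16 M side is the cathode (reduction is favoured where [Tl⁺] is higher).
With n = 1, E = −(0.0592/1) log([Tl⁺]ₐₙ/[Tl⁺]꜀ₐₜ) = −(0.0592/1) log(0.0052/0.16) = −(0.0592/1)(-1.488) = +0.088 V.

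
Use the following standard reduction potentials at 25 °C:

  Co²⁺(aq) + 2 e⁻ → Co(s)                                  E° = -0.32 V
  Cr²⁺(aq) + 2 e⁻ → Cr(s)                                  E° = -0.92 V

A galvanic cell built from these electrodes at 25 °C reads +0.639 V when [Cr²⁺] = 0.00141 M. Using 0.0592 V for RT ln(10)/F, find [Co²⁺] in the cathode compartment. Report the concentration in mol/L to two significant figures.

Co²⁺/Co is the cathode, Cr²⁺/Cr the anode: E°cell = +0.60 V, n = 2.
Overall reaction: Co²⁺(aq) + Cr(s) → Co(s) + Cr²⁺(aq); Q = [Cr²⁺]^1/[Co²⁺]^1.
From E = E° − (0.0592/n) log Q: log Q = (E° − E)·n/0.0592 = (+0.60 − (+0.639))·2/0.0592 = -1.3176.
So 1·log[Co²⁺] = 1·log(0.00141) − log Q = -2.8508 − (-1.3176) = -1.5332; [Co²⁺] = 10^(-1.5332) ≈ 0.029 M.

0.029 M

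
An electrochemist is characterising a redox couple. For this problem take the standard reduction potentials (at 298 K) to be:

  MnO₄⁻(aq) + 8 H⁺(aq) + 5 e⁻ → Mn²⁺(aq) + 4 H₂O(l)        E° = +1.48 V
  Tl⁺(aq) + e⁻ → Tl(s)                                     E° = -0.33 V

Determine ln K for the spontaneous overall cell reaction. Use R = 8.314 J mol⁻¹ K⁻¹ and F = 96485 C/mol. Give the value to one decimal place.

352.4

Cathode: MnO₄⁻/Mn²⁺; anode: Tl⁺/Tl. E°cell = (+1.48) − (-0.33) = +1.81 V, with n = 5.
ΔG° = −nFE° = −RT ln K, so ln K = nFE°/(RT) = (5)(96485)(+1.81) / ((8.314)(298)) = 352.437.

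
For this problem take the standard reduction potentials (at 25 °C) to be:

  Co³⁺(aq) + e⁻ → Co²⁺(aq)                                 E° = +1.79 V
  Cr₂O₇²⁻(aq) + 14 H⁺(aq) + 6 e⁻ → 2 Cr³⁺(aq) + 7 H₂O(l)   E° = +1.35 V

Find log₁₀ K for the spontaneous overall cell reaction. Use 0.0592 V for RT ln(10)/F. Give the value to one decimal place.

Cathode: Co³⁺/Co²⁺; anode: Cr₂O₇²⁻/Cr³⁺. E°cell = +0.44 V, n = 6.
log K = nE°cell / 0.0592 = (6)(+0.44) / 0.0592 = 44.6.

44.6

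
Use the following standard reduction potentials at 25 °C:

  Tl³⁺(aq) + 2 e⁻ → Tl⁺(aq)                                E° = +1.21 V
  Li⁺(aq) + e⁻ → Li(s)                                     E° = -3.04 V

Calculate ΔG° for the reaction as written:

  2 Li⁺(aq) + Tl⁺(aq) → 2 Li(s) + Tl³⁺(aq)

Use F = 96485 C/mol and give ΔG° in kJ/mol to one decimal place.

+820.1 kJ/mol

As written, Li⁺/Li is reduced (cathode) and Tl³⁺/Tl⁺ is oxidised (anode), so E°cell = (-3.04) − (+1.21) = -4.25 V.
Balancing electrons gives n = 2.
ΔG° = −nFE° = −(2)(96485)(-4.25) = 820,122 J = +820.1 kJ/mol.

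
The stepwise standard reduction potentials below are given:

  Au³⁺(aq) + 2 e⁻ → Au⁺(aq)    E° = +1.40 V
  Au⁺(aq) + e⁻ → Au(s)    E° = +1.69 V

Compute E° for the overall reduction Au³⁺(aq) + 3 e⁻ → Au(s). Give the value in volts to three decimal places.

Standard free energies of sequential steps add: ΔG°₃ = ΔG°₁ + ΔG°₂, so n₃E°₃ = n₁E°₁ + n₂E°₂.
E°₃ = (2×+1.40 + 1×+1.69) / 3 = (+4.490) / 3 = +1.497 V.
Simply averaging or adding the two E° values would be wrong; the electron-weighted sum is required.

+1.497 V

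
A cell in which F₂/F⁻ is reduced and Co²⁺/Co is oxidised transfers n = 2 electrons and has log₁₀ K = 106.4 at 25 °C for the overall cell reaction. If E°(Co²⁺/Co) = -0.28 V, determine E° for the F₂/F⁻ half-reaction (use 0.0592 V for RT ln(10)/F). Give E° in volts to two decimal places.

+2.87 V

E°cell = (0.0592/n)·log K = (0.0592/2)(106.4) = +3.149 V.
Since F₂/F⁻ is the cathode and Co²⁺/Co the anode, E°cell = E°(F₂/F⁻) − E°(Co²⁺/Co).
So E°(F₂/F⁻) = E°cell + E°(Co²⁺/Co) = +3.149 + (-0.28) = +2.87 V.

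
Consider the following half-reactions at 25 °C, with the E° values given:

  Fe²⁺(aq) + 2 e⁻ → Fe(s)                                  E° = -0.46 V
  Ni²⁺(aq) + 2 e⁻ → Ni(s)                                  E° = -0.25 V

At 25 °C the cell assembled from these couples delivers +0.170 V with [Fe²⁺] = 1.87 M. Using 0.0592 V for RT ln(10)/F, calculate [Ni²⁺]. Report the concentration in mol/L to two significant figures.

0.083 M

Ni²⁺/Ni is the cathode, Fe²⁺/Fe the anode: E°cell = +0.21 V, n = 2.
Overall reaction: Ni²⁺(aq) + Fe(s) → Ni(s) + Fe²⁺(aq); Q = [Fe²⁺]^1/[Ni²⁺]^1.
From E = E° − (0.0592/n) log Q: log Q = (E° − E)·n/0.0592 = (+0.21 − (+0.170))·2/0.0592 = 1.3514.
So 1·log[Ni²⁺] = 1·log(1.87) − log Q = 0.2718 − (1.3514) = -1.0796; [Ni²⁺] = 10^(-1.0796) ≈ 0.083 M.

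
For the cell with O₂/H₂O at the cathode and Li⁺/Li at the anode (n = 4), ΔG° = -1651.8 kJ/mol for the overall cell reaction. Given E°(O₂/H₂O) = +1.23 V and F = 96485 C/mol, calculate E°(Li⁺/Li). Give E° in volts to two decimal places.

-3.05 V

E°cell = −ΔG°/(nF) = −(-1651.8×10³)/((4)(96485)) = +4.280 V.
Since O₂/H₂O is the cathode and Li⁺/Li the anode, E°cell = E°(O₂/H₂O) − E°(Li⁺/Li).
So E°(Li⁺/Li) = E°(O₂/H₂O) − E°cell = (+1.23) − (+4.280) = -3.05 V.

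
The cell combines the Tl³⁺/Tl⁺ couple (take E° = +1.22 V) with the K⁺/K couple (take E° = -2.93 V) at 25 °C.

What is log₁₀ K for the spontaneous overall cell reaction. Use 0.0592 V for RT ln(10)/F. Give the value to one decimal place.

Cathode: Tl³⁺/Tl⁺; anode: K⁺/K. E°cell = +4.15 V, n = 2.
log K = nE°cell / 0.0592 = (2)(+4.15) / 0.0592 = 140.2.

140.2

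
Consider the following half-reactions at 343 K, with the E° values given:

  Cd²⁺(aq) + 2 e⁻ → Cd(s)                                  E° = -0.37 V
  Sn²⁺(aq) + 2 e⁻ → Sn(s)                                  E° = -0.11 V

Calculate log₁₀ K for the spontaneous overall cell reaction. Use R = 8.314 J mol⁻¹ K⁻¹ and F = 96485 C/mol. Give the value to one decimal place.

7.6

Cathode: Sn²⁺/Sn; anode: Cd²⁺/Cd. E°cell = (-0.11) − (-0.37) = +0.26 V, with n = 2.
ΔG° = −nFE° = −RT ln K, so ln K = nFE°/(RT) = (2)(96485)(+0.26) / ((8.314)(343)) = 17.594.
log₁₀ K = 17.594 / ln 10 = 7.6.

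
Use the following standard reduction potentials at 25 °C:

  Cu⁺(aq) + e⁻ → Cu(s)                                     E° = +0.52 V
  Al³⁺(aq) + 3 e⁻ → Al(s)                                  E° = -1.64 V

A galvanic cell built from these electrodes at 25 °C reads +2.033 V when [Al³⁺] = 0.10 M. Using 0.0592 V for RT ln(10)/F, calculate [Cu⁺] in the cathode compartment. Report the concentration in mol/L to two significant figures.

Cu⁺/Cu is the cathode, Al³⁺/Al the anode: E°cell = +2.16 V, n = 3.
Overall reaction: 3 Cu⁺(aq) + Al(s) → 3 Cu(s) + Al³⁺(aq); Q = [Al³⁺]^1/[Cu⁺]^3.
From E = E° − (0.0592/n) log Q: log Q = (E° − E)·n/0.0592 = (+2.16 − (+2.033))·3/0.0592 = 6.4358.
So 3·log[Cu⁺] = 1·log(0.1) − log Q = -1.0000 − (6.4358) = -7.4358; log[Cu⁺] = -7.4358 / 3 = -2.4786; [Cu⁺] = 10^(-2.4786) ≈ 0.0033 M.

0.0033 M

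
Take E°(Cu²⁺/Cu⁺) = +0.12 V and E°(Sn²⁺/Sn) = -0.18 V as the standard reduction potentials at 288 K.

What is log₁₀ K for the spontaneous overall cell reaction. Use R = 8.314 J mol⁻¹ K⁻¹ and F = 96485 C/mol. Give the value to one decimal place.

Cathode: Cu²⁺/Cu⁺; anode: Sn²⁺/Sn. E°cell = (+0.12) − (-0.18) = +0.30 V, with n = 2.
ΔG° = −nFE° = −RT ln K, so ln K = nFE°/(RT) = (2)(96485)(+0.30) / ((8.314)(288)) = 24.177.
log₁₀ K = 24.177 / ln 10 = 10.5.

10.5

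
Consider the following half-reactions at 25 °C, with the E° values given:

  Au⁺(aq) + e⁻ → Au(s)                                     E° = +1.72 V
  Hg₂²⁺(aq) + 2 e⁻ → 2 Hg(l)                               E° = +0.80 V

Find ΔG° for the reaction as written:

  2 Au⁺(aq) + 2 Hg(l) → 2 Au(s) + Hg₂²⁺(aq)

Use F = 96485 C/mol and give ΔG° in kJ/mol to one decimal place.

-177.5 kJ/mol

As written, Au⁺/Au is reduced (cathode) and Hg₂²⁺/Hg is oxidised (anode), so E°cell = (+1.72) − (+0.80) = +0.92 V.
Balancing electrons gives n = 2.
ΔG° = −nFE° = −(2)(96485)(+0.92) = -177,532 J = -177.5 kJ/mol.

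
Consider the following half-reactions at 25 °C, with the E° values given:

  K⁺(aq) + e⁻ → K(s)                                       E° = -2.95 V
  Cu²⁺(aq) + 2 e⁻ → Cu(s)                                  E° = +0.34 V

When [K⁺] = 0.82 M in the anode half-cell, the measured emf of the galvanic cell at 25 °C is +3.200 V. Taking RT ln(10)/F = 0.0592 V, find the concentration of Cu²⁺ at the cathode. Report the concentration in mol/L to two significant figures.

0.00061 M

Cu²⁺/Cu is the cathode, K⁺/K the anode: E°cell = +3.29 V, n = 2.
Overall reaction: Cu²⁺(aq) + 2 K(s) → Cu(s) + 2 K⁺(aq); Q = [K⁺]^2/[Cu²⁺]^1.
From E = E° − (0.0592/n) log Q: log Q = (E° − E)·n/0.0592 = (+3.29 − (+3.200))·2/0.0592 = 3.0405.
So 1·log[Cu²⁺] = 2·log(0.82) − log Q = -0.1724 − (3.0405) = -3.2129; [Cu²⁺] = 10^(-3.2129) ≈ 0.00061 M.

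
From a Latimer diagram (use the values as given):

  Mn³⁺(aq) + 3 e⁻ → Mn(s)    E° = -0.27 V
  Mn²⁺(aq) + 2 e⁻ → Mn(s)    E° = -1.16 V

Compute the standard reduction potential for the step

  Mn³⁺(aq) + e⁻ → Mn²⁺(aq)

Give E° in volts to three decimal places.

+1.510 V

Sequential free energies add, so n₃E°₃ = n₁E°₁ + n₂E°₂.
With n₃ = 3, and the known step contributing 2×(-1.16) V, the unknown satisfies 1·E° = 3×(-0.27) − 2×(-1.16) = +1.510.
E° = +1.510 / 1 = +1.510 V.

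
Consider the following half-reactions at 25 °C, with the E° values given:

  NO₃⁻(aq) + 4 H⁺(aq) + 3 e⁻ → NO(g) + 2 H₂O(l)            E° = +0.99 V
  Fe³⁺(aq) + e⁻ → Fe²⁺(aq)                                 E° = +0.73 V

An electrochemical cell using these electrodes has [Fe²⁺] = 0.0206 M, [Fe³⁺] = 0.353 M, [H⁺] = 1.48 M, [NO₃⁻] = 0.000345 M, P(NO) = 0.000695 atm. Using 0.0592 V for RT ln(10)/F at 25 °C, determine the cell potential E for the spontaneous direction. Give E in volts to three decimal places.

+0.194 V

NO₃⁻/NO is the cathode (higher E°), Fe³⁺/Fe²⁺ the anode: E°cell = +0.99 − (+0.73) = +0.26 V, n = 3.
Overall: NO₃⁻(aq) + 4 H⁺(aq) + 3 Fe²⁺(aq) → NO(g) + 2 H₂O(l) + 3 Fe³⁺(aq)
Q = P(NO)·[Fe³⁺]^3 / ([NO₃⁻]·[H⁺]^4·[Fe²⁺]^3); log Q = 3.325.
E = E° − (0.0592/n) log Q = +0.26 − (0.0592/3)(3.325) = +0.194 V.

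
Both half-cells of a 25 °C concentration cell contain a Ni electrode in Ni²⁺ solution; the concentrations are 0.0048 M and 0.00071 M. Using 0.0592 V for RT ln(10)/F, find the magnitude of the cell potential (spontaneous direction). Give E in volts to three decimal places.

+0.025 V

For a concentration cell E°cell = 0. The 0.0048 M side is the cathode (reduction is favoured where [Ni²⁺] is higher).
With n = 2, E = −(0.0592/2) log([Ni²⁺]ₐₙ/[Ni²⁺]꜀ₐₜ) = −(0.0592/2) log(0.00071/0.0048) = −(0.0592/2)(-0.830) = +0.025 V.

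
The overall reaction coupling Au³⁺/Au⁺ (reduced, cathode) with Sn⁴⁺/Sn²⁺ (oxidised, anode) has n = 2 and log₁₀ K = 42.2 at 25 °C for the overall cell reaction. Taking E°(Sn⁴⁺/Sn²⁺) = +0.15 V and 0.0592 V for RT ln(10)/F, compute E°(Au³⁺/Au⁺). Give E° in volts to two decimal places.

+1.40 V

E°cell = (0.0592/n)·log K = (0.0592/2)(42.2) = +1.249 V.
Since Au³⁺/Au⁺ is the cathode and Sn⁴⁺/Sn²⁺ the anode, E°cell = E°(Au³⁺/Au⁺) − E°(Sn⁴⁺/Sn²⁺).
So E°(Au³⁺/Au⁺) = E°cell + E°(Sn⁴⁺/Sn²⁺) = +1.249 + (+0.15) = +1.40 V.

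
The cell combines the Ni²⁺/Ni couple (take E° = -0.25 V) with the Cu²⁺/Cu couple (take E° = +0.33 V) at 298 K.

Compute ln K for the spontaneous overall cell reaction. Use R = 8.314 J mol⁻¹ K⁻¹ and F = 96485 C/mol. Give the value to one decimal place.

45.2

Cathode: Cu²⁺/Cu; anode: Ni²⁺/Ni. E°cell = (+0.33) − (-0.25) = +0.58 V, with n = 2.
ΔG° = −nFE° = −RT ln K, so ln K = nFE°/(RT) = (2)(96485)(+0.58) / ((8.314)(298)) = 45.174.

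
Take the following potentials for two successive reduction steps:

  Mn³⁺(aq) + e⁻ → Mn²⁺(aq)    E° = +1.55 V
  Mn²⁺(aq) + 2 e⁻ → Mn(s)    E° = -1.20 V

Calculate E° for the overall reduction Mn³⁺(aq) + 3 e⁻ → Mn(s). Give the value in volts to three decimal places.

-0.283 V

Adding the free-energy changes (−nFE°) of the two steps gives −n₃FE°₃ = −n₁FE°₁ − n₂FE°₂.
E°₃ = (1×+1.55 + 2×-1.20) / 3 = (-0.850) / 3 = -0.283 V.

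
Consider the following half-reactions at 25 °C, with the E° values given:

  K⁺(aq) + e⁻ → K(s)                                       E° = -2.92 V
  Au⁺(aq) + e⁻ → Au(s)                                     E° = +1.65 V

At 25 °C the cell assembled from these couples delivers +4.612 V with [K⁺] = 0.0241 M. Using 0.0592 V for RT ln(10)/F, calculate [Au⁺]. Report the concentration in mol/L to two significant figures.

0.12 M

Au⁺/Au is the cathode, K⁺/K the anode: E°cell = +4.57 V, n = 1.
Overall reaction: Au⁺(aq) + K(s) → Au(s) + K⁺(aq); Q = [K⁺]^1/[Au⁺]^1.
From E = E° − (0.0592/n) log Q: log Q = (E° − E)·n/0.0592 = (+4.57 − (+4.612))·1/0.0592 = -0.7095.
So 1·log[Au⁺] = 1·log(0.0241) − log Q = -1.6180 − (-0.7095) = -0.9085; [Au⁺] = 10^(-0.9085) ≈ 0.12 M.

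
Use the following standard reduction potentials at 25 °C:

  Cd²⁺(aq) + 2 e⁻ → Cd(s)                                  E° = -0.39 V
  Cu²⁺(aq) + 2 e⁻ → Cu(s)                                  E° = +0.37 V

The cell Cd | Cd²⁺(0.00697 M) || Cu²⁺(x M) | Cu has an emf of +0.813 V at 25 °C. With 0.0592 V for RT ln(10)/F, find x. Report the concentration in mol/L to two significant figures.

Cu²⁺/Cu is the cathode, Cd²⁺/Cd the anode: E°cell = +0.76 V, n = 2.
Overall reaction: Cu²⁺(aq) + Cd(s) → Cu(s) + Cd²⁺(aq); Q = [Cd²⁺]^1/[Cu²⁺]^1.
From E = E° − (0.0592/n) log Q: log Q = (E° − E)·n/0.0592 = (+0.76 − (+0.813))·2/0.0592 = -1.7905.
So 1·log[Cu²⁺] = 1·log(0.00697) − log Q = -2.1568 − (-1.7905) = -0.3663; [Cu²⁺] = 10^(-0.3663) ≈ 0.43 M.

0.43 M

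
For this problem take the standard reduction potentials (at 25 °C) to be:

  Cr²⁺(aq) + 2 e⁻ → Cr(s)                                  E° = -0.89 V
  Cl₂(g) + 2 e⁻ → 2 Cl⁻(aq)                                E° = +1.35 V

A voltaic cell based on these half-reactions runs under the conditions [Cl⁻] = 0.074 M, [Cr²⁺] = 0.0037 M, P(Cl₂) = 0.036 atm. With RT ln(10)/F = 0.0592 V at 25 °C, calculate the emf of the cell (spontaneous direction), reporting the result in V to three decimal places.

+2.336 V

Cl₂/Cl⁻ is the cathode (higher E°), Cr²⁺/Cr the anode: E°cell = +1.35 − (-0.89) = +2.24 V, n = 2.
Overall: Cl₂(g) + Cr(s) → 2 Cl⁻(aq) + Cr²⁺(aq)
Q = [Cl⁻]^2·[Cr²⁺] / (P(Cl₂)); log Q = -3.250.
E = E° − (0.0592/n) log Q = +2.24 − (0.0592/2)(-3.250) = +2.336 V.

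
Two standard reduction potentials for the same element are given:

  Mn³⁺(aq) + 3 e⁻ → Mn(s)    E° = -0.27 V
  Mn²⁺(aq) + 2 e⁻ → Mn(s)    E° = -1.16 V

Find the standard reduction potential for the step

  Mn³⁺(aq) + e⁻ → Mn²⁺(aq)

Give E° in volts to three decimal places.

+1.510 V

Sequential free energies add, so n₃E°₃ = n₁E°₁ + n₂E°₂.
With n₃ = 3, and the known step contributing 2×(-1.16) V, the unknown satisfies 1·E° = 3×(-0.27) − 2×(-1.16) = +1.510.
E° = +1.510 / 1 = +1.510 V.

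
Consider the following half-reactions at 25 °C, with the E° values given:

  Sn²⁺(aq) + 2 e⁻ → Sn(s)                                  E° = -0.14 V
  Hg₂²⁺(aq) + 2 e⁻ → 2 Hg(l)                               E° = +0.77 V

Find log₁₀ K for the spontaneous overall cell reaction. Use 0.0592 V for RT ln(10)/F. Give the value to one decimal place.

Cathode: Hg₂²⁺/Hg; anode: Sn²⁺/Sn. E°cell = +0.91 V, n = 2.
log K = nE°cell / 0.0592 = (2)(+0.91) / 0.0592 = 30.7.

30.7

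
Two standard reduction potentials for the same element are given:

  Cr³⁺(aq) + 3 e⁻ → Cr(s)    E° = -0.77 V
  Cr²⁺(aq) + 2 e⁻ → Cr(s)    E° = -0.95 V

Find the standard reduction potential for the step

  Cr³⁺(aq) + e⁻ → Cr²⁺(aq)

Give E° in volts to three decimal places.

Sequential free energies add, so n₃E°₃ = n₁E°₁ + n₂E°₂.
With n₃ = 3, and the known step contributing 2×(-0.95) V, the unknown satisfies 1·E° = 3×(-0.77) − 2×(-0.95) = -0.410.
E° = -0.410 / 1 = -0.410 V.

-0.410 V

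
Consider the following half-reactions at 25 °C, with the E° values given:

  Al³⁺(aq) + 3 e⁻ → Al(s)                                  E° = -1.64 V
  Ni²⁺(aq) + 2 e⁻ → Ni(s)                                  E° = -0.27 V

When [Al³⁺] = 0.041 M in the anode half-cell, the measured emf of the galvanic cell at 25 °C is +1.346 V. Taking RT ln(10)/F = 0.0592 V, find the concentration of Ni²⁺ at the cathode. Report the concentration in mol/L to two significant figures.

0.018 M

Ni²⁺/Ni is the cathode, Al³⁺/Al the anode: E°cell = +1.37 V, n = 6.
Overall reaction: 3 Ni²⁺(aq) + 2 Al(s) → 3 Ni(s) + 2 Al³⁺(aq); Q = [Al³⁺]^2/[Ni²⁺]^3.
From E = E° − (0.0592/n) log Q: log Q = (E° − E)·n/0.0592 = (+1.37 − (+1.346))·6/0.0592 = 2.4324.
So 3·log[Ni²⁺] = 2·log(0.041) − log Q = -2.7744 − (2.4324) = -5.2068; log[Ni²⁺] = -5.2068 / 3 = -1.7356; [Ni²⁺] = 10^(-1.7356) ≈ 0.018 M.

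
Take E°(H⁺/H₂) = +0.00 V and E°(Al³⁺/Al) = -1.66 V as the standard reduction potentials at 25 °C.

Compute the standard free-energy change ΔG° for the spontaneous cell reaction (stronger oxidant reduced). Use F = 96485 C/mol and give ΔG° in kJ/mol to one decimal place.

-961.0 kJ/mol

H⁺/H₂ (E° = +0.00 V) is the cathode; Al³⁺/Al (E° = -1.66 V) is the anode, so E°cell = +1.66 V.
Balancing electrons gives n = 6 (lcm of 2 and 3).
ΔG° = −nFE° = −(6)(96485)(+1.66) = -960,991 J = -961.0 kJ/mol.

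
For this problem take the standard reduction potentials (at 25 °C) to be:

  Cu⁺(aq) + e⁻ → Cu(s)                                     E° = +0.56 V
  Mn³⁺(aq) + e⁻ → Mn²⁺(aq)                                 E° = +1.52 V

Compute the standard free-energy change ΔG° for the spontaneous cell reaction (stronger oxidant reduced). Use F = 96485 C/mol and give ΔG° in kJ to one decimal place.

-92.6 kJ

Mn³⁺/Mn²⁺ (E° = +1.52 V) is the cathode; Cu⁺/Cu (E° = +0.56 V) is the anode, so E°cell = +0.96 V.
Balancing electrons gives n = 1 (lcm of 1 and 1).
ΔG° = −nFE° = −(1)(96485)(+0.96) = -92,626 J = -92.6 kJ.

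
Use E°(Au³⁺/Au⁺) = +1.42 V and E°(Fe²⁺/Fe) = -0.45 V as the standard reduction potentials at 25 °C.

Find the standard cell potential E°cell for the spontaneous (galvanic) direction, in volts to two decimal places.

The Au³⁺/Au⁺ couple has the higher reduction potential, so it is the cathode; Fe²⁺/Fe is oxidised at the anode.
E°cell = E°(cathode) − E°(anode) = (+1.42) − (-0.45) = +1.87 V.

+1.87 V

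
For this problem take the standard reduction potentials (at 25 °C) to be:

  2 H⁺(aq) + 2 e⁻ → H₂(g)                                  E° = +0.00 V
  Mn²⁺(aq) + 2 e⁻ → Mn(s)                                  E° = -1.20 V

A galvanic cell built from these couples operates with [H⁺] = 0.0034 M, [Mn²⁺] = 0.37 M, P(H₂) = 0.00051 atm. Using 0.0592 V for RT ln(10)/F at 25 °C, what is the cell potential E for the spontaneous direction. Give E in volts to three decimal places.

H⁺/H₂ is the cathode (higher E°), Mn²⁺/Mn the anode: E°cell = +0.00 − (-1.20) = +1.20 V, n = 2.
Overall: 2 H⁺(aq) + Mn(s) → H₂(g) + Mn²⁺(aq)
Q = P(H₂)·[Mn²⁺] / ([H⁺]^2); log Q = 1.213.
E = E° − (0.0592/n) log Q = +1.20 − (0.0592/2)(1.213) = +1.164 V.

+1.164 V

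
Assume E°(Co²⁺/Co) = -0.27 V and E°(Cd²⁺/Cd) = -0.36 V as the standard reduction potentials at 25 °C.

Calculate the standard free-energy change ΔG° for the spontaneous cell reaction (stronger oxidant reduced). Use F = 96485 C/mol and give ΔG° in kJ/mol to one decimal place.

-17.4 kJ/mol

Co²⁺/Co (E° = -0.27 V) is the cathode; Cd²⁺/Cd (E° = -0.36 V) is the anode, so E°cell = +0.09 V.
Balancing electrons gives n = 2 (lcm of 2 and 2).
ΔG° = −nFE° = −(2)(96485)(+0.09) = -17,367 J = -17.4 kJ/mol.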